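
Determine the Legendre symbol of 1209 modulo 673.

(1209|673)
  = (536|673)    [1209 ≡ 536 mod 673]
  = (67|673)    [673 ≡ 1 mod 8 ⇒ (2|673)^3 = +1]
  = (673|67)    [QR: 673 ≡ 1 mod 4, sign kept]
  = (3|67)    [673 ≡ 3 mod 67]
  = -(67|3)    [QR: both ≡ 3 mod 4, sign flips]
  = -(1|3)    [67 ≡ 1 mod 3]
  = -1    [(1|3) = 1]

-1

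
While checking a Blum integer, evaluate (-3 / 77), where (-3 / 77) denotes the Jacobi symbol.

Reduce the numerator: -3 ≡ 74 (mod 77), so (-3 / 77) = (74 / 77).
Factor out 2: 74 = 2·37. Since 77 ≡ 5 (mod 8), (2 / 77) = -1. Now have -(37 / 77).
37 ≡ 1 (mod 4), so quadratic reciprocity gives (37 / 77) = (77 / 37). Reduce: 77 ≡ 3 (mod 37). Now have -(3 / 37).
37 ≡ 1 (mod 4), so quadratic reciprocity gives (3 / 37) = (37 / 3). Reduce: 37 ≡ 1 (mod 3). Now have -(1 / 3).
(1 / 3) = 1. Collecting the sign factors: -1.

-1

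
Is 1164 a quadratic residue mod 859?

(1164|859)
  = (305|859)    [1164 ≡ 305 mod 859]
  = (859|305)    [QR: 305 ≡ 1 mod 4, sign kept]
  = (249|305)    [859 ≡ 249 mod 305]
  = (305|249)    [QR: 249 ≡ 1 mod 4, sign kept]
  = (56|249)    [305 ≡ 56 mod 249]
  = (7|249)    [249 ≡ 1 mod 8 ⇒ (2|249)^3 = +1]
  = (249|7)    [QR: 249 ≡ 1 mod 4, sign kept]
  = (4|7)    [249 ≡ 4 mod 7]
  = (1|7)    [7 ≡ 7 mod 8 ⇒ (2|7)^2 = +1]
  = 1    [(1|7) = 1]
The Legendre symbol is 1, so x^2 ≡ 1164 (mod 859) has solution.

yes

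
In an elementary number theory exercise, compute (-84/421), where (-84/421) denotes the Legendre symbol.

Pull out -1: (-84/421) = (-1/421)·(84/421). Since 421 ≡ 1 (mod 4), (-1/421) = +1. Now have (84/421).
Factor out 2: 84 = 2^2·21. Since 421 ≡ 5 (mod 8), (2/421) = -1, and (2/421)^2 = +1. Now have (21/421).
21 ≡ 1 (mod 4), so quadratic reciprocity gives (21/421) = (421/21). Reduce: 421 ≡ 1 (mod 21). Now have (1/21).
(1/21) = 1. Collecting the sign factors: 1.

1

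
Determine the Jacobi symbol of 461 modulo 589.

-1

(461/589)
  = (589/461)    [QR: 461 ≡ 1 mod 4, sign kept]
  = (128/461)    [589 ≡ 128 mod 461]
  = -(1/461)    [461 ≡ 5 mod 8 ⇒ (2/461)^7 = -1]
  = -1    [(1/461) = 1]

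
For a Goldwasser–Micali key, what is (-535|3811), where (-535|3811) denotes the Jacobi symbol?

(-535|3811)
  = (3276|3811)    [-535 ≡ 3276 mod 3811]
  = (819|3811)    [3811 ≡ 3 mod 8 ⇒ (2|3811)^2 = +1]
  = -(3811|819)    [QR: both ≡ 3 mod 4, sign flips]
  = -(535|819)    [3811 ≡ 535 mod 819]
  = (819|535)    [QR: both ≡ 3 mod 4, sign flips]
  = (284|535)    [819 ≡ 284 mod 535]
  = (71|535)    [535 ≡ 7 mod 8 ⇒ (2|535)^2 = +1]
  = -(535|71)    [QR: both ≡ 3 mod 4, sign flips]
  = -(38|71)    [535 ≡ 38 mod 71]
  = -(19|71)    [71 ≡ 7 mod 8 ⇒ (2|71) = +1]
  = (71|19)    [QR: both ≡ 3 mod 4, sign flips]
  = (14|19)    [71 ≡ 14 mod 19]
  = -(7|19)    [19 ≡ 3 mod 8 ⇒ (2|19) = -1]
  = (19|7)    [QR: both ≡ 3 mod 4, sign flips]
  = (5|7)    [19 ≡ 5 mod 7]
  = (7|5)    [QR: 5 ≡ 1 mod 4, sign kept]
  = (2|5)    [7 ≡ 2 mod 5]
  = -(1|5)    [5 ≡ 5 mod 8 ⇒ (2|5) = -1]
  = -1    [(1|5) = 1]

-1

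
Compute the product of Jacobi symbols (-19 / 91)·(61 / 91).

By multiplicativity, (-19·61 / 91) = (-19 / 91)·(61 / 91).
First factor (-19 / 91):
Reduce the numerator: -19 ≡ 72 (mod 91), so (-19 / 91) = (72 / 91).
Factor out 2: 72 = 2^3·9. Since 91 ≡ 3 (mod 8), (2 / 91) = -1, and (2 / 91)^3 = -1. Now have -(9 / 91).
9 ≡ 1 (mod 4), so quadratic reciprocity gives (9 / 91) = (91 / 9). Reduce: 91 ≡ 1 (mod 9). Now have -(1 / 9).
(1 / 9) = 1. Collecting the sign factors: -1.
Second factor (61 / 91):
61 ≡ 1 (mod 4), so quadratic reciprocity gives (61 / 91) = (91 / 61). Reduce: 91 ≡ 30 (mod 61). Now have (30 / 61).
Factor out 2: 30 = 2·15. Since 61 ≡ 5 (mod 8), (2 / 61) = -1. Now have -(15 / 61).
61 ≡ 1 (mod 4), so quadratic reciprocity gives (15 / 61) = (61 / 15). Reduce: 61 ≡ 1 (mod 15). Now have -(1 / 15).
(1 / 15) = 1. Collecting the sign factors: -1.
Product: (-1)·(-1) = 1.

1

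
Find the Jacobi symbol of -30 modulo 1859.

1

Pull out -1: (-30/1859) = (-1/1859)·(30/1859). Since 1859 ≡ 3 (mod 4), (-1/1859) = -1. Now have -(30/1859).
Factor out 2: 30 = 2·15. Since 1859 ≡ 3 (mod 8), (2/1859) = -1. Now have (15/1859).
Both 15 ≡ 3 and 1859 ≡ 3 (mod 4), so reciprocity gives (15/1859) = -(1859/15). Reduce: 1859 ≡ 14 (mod 15). Now have -(14/15).
Factor out 2: 14 = 2·7. Since 15 ≡ 7 (mod 8), (2/15) = +1. Now have -(7/15).
Both 7 ≡ 3 and 15 ≡ 3 (mod 4), so reciprocity gives (7/15) = -(15/7). Reduce: 15 ≡ 1 (mod 7). Now have (1/7).
(1/7) = 1. Collecting the sign factors: 1.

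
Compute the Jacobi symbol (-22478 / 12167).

(-22478 / 12167)
  = (1856 / 12167)    [-22478 ≡ 1856 mod 12167]
  = (29 / 12167)    [12167 ≡ 7 mod 8 ⇒ (2 / 12167)^6 = +1]
  = (12167 / 29)    [QR: 29 ≡ 1 mod 4, sign kept]
  = (16 / 29)    [12167 ≡ 16 mod 29]
  = (1 / 29)    [29 ≡ 5 mod 8 ⇒ (2 / 29)^4 = +1]
  = 1    [(1 / 29) = 1]

1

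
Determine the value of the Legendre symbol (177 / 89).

1

(177 / 89)
  = (88 / 89)    [177 ≡ 88 mod 89]
  = (11 / 89)    [89 ≡ 1 mod 8 ⇒ (2 / 89)^3 = +1]
  = (89 / 11)    [QR: 89 ≡ 1 mod 4, sign kept]
  = (1 / 11)    [89 ≡ 1 mod 11]
  = 1    [(1 / 11) = 1]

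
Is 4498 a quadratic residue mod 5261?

yes

(4498/5261)
  = -(2249/5261)    [5261 ≡ 5 mod 8 ⇒ (2/5261) = -1]
  = -(5261/2249)    [QR: 2249 ≡ 1 mod 4, sign kept]
  = -(763/2249)    [5261 ≡ 763 mod 2249]
  = -(2249/763)    [QR: 2249 ≡ 1 mod 4, sign kept]
  = -(723/763)    [2249 ≡ 723 mod 763]
  = (763/723)    [QR: both ≡ 3 mod 4, sign flips]
  = (40/723)    [763 ≡ 40 mod 723]
  = -(5/723)    [723 ≡ 3 mod 8 ⇒ (2/723)^3 = -1]
  = -(723/5)    [QR: 5 ≡ 1 mod 4, sign kept]
  = -(3/5)    [723 ≡ 3 mod 5]
  = -(5/3)    [QR: 5 ≡ 1 mod 4, sign kept]
  = -(2/3)    [5 ≡ 2 mod 3]
  = (1/3)    [3 ≡ 3 mod 8 ⇒ (2/3) = -1]
  = 1    [(1/3) = 1]
(4498/5261) = 1, and 5261 is prime, so 4498 is a quadratic residue mod 5261.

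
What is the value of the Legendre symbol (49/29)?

Reduce the numerator: 49 ≡ 20 (mod 29), so (49/29) = (20/29).
Factor out 2: 20 = 2^2·5. Since 29 ≡ 5 (mod 8), (2/29) = -1, and (2/29)^2 = +1. Now have (5/29).
5 ≡ 1 (mod 4), so quadratic reciprocity gives (5/29) = (29/5). Reduce: 29 ≡ 4 (mod 5). Now have (4/5).
Factor out 2: 4 = 2^2. Since 5 ≡ 5 (mod 8), (2/5) = -1, and (2/5)^2 = +1. Now have (1/5).
(1/5) = 1. Collecting the sign factors: 1.

1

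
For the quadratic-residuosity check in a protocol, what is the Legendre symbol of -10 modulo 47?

1

Pull out -1: (-10/47) = (-1/47)·(10/47). Since 47 ≡ 3 (mod 4), (-1/47) = -1. Now have -(10/47).
Factor out 2: 10 = 2·5. Since 47 ≡ 7 (mod 8), (2/47) = +1. Now have -(5/47).
5 ≡ 1 (mod 4), so quadratic reciprocity gives (5/47) = (47/5). Reduce: 47 ≡ 2 (mod 5). Now have -(2/5).
Factor out 2: 2 = 2. Since 5 ≡ 5 (mod 8), (2/5) = -1. Now have (1/5).
(1/5) = 1. Collecting the sign factors: 1.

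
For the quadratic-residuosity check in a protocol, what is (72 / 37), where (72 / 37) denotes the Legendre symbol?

-1

(72 / 37)
  = (35 / 37)    [72 ≡ 35 mod 37]
  = (37 / 35)    [QR: 37 ≡ 1 mod 4, sign kept]
  = (2 / 35)    [37 ≡ 2 mod 35]
  = -(1 / 35)    [35 ≡ 3 mod 8 ⇒ (2 / 35) = -1]
  = -1    [(1 / 35) = 1]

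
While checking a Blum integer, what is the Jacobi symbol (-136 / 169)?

1

Pull out -1: (-136 / 169) = (-1 / 169)·(136 / 169). Since 169 ≡ 1 (mod 4), (-1 / 169) = +1. Now have (136 / 169).
Factor out 2: 136 = 2^3·17. Since 169 ≡ 1 (mod 8), (2 / 169) = +1, and (2 / 169)^3 = +1. Now have (17 / 169).
17 ≡ 1 (mod 4), so quadratic reciprocity gives (17 / 169) = (169 / 17). Reduce: 169 ≡ 16 (mod 17). Now have (16 / 17).
Factor out 2: 16 = 2^4. Since 17 ≡ 1 (mod 8), (2 / 17) = +1, and (2 / 17)^4 = +1. Now have (1 / 17).
(1 / 17) = 1. Collecting the sign factors: 1.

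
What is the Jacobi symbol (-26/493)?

(-26/493)
  = (26/493)    [493 ≡ 1 mod 4 ⇒ (-1/493) = +1]
  = -(13/493)    [493 ≡ 5 mod 8 ⇒ (2/493) = -1]
  = -(493/13)    [QR: 13 ≡ 1 mod 4, sign kept]
  = -(12/13)    [493 ≡ 12 mod 13]
  = -(3/13)    [13 ≡ 5 mod 8 ⇒ (2/13)^2 = +1]
  = -(13/3)    [QR: 13 ≡ 1 mod 4, sign kept]
  = -(1/3)    [13 ≡ 1 mod 3]
  = -1    [(1/3) = 1]

-1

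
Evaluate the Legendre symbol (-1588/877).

(-1588/877)
  = (1588/877)    [877 ≡ 1 mod 4 ⇒ (-1/877) = +1]
  = (711/877)    [1588 ≡ 711 mod 877]
  = (877/711)    [QR: 877 ≡ 1 mod 4, sign kept]
  = (166/711)    [877 ≡ 166 mod 711]
  = (83/711)    [711 ≡ 7 mod 8 ⇒ (2/711) = +1]
  = -(711/83)    [QR: both ≡ 3 mod 4, sign flips]
  = -(47/83)    [711 ≡ 47 mod 83]
  = (83/47)    [QR: both ≡ 3 mod 4, sign flips]
  = (36/47)    [83 ≡ 36 mod 47]
  = (9/47)    [47 ≡ 7 mod 8 ⇒ (2/47)^2 = +1]
  = (47/9)    [QR: 9 ≡ 1 mod 4, sign kept]
  = (2/9)    [47 ≡ 2 mod 9]
  = (1/9)    [9 ≡ 1 mod 8 ⇒ (2/9) = +1]
  = 1    [(1/9) = 1]

1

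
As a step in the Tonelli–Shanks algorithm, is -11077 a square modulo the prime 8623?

(-11077/8623)
  = (6169/8623)    [-11077 ≡ 6169 mod 8623]
  = (8623/6169)    [QR: 6169 ≡ 1 mod 4, sign kept]
  = (2454/6169)    [8623 ≡ 2454 mod 6169]
  = (1227/6169)    [6169 ≡ 1 mod 8 ⇒ (2/6169) = +1]
  = (6169/1227)    [QR: 6169 ≡ 1 mod 4, sign kept]
  = (34/1227)    [6169 ≡ 34 mod 1227]
  = -(17/1227)    [1227 ≡ 3 mod 8 ⇒ (2/1227) = -1]
  = -(1227/17)    [QR: 17 ≡ 1 mod 4, sign kept]
  = -(3/17)    [1227 ≡ 3 mod 17]
  = -(17/3)    [QR: 17 ≡ 1 mod 4, sign kept]
  = -(2/3)    [17 ≡ 2 mod 3]
  = (1/3)    [3 ≡ 3 mod 8 ⇒ (2/3) = -1]
  = 1    [(1/3) = 1]
(-11077/8623) = 1, and 8623 is prime, so -11077 is a quadratic residue mod 8623.

yes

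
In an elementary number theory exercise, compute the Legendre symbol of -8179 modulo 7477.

Reduce the numerator: -8179 ≡ 6775 (mod 7477), so (-8179/7477) = (6775/7477).
7477 ≡ 1 (mod 4), so quadratic reciprocity gives (6775/7477) = (7477/6775). Reduce: 7477 ≡ 702 (mod 6775). Now have (702/6775).
Factor out 2: 702 = 2·351. Since 6775 ≡ 7 (mod 8), (2/6775) = +1. Now have (351/6775).
Both 351 ≡ 3 and 6775 ≡ 3 (mod 4), so reciprocity gives (351/6775) = -(6775/351). Reduce: 6775 ≡ 106 (mod 351). Now have -(106/351).
Factor out 2: 106 = 2·53. Since 351 ≡ 7 (mod 8), (2/351) = +1. Now have -(53/351).
53 ≡ 1 (mod 4), so quadratic reciprocity gives (53/351) = (351/53). Reduce: 351 ≡ 33 (mod 53). Now have -(33/53).
33 ≡ 1 (mod 4), so quadratic reciprocity gives (33/53) = (53/33). Reduce: 53 ≡ 20 (mod 33). Now have -(20/33).
Factor out 2: 20 = 2^2·5. Since 33 ≡ 1 (mod 8), (2/33) = +1, and (2/33)^2 = +1. Now have -(5/33).
5 ≡ 1 (mod 4), so quadratic reciprocity gives (5/33) = (33/5). Reduce: 33 ≡ 3 (mod 5). Now have -(3/5).
5 ≡ 1 (mod 4), so quadratic reciprocity gives (3/5) = (5/3). Reduce: 5 ≡ 2 (mod 3). Now have -(2/3).
Factor out 2: 2 = 2. Since 3 ≡ 3 (mod 8), (2/3) = -1. Now have (1/3).
(1/3) = 1. Collecting the sign factors: 1.

1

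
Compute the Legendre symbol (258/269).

1

(258/269)
  = -(129/269)    [269 ≡ 5 mod 8 ⇒ (2/269) = -1]
  = -(269/129)    [QR: 129 ≡ 1 mod 4, sign kept]
  = -(11/129)    [269 ≡ 11 mod 129]
  = -(129/11)    [QR: 129 ≡ 1 mod 4, sign kept]
  = -(8/11)    [129 ≡ 8 mod 11]
  = (1/11)    [11 ≡ 3 mod 8 ⇒ (2/11)^3 = -1]
  = 1    [(1/11) = 1]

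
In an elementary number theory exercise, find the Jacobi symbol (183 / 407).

1

(183 / 407)
  = -(407 / 183)    [QR: both ≡ 3 mod 4, sign flips]
  = -(41 / 183)    [407 ≡ 41 mod 183]
  = -(183 / 41)    [QR: 41 ≡ 1 mod 4, sign kept]
  = -(19 / 41)    [183 ≡ 19 mod 41]
  = -(41 / 19)    [QR: 41 ≡ 1 mod 4, sign kept]
  = -(3 / 19)    [41 ≡ 3 mod 19]
  = (19 / 3)    [QR: both ≡ 3 mod 4, sign flips]
  = (1 / 3)    [19 ≡ 1 mod 3]
  = 1    [(1 / 3) = 1]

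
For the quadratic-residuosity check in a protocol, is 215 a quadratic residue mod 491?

yes

(215|491)
  = -(491|215)    [QR: both ≡ 3 mod 4, sign flips]
  = -(61|215)    [491 ≡ 61 mod 215]
  = -(215|61)    [QR: 61 ≡ 1 mod 4, sign kept]
  = -(32|61)    [215 ≡ 32 mod 61]
  = (1|61)    [61 ≡ 5 mod 8 ⇒ (2|61)^5 = -1]
  = 1    [(1|61) = 1]
The Legendre symbol is 1, so x^2 ≡ 215 (mod 491) has solution.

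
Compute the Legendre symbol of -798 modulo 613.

-1

(-798/613)
  = (428/613)    [-798 ≡ 428 mod 613]
  = (107/613)    [613 ≡ 5 mod 8 ⇒ (2/613)^2 = +1]
  = (613/107)    [QR: 613 ≡ 1 mod 4, sign kept]
  = (78/107)    [613 ≡ 78 mod 107]
  = -(39/107)    [107 ≡ 3 mod 8 ⇒ (2/107) = -1]
  = (107/39)    [QR: both ≡ 3 mod 4, sign flips]
  = (29/39)    [107 ≡ 29 mod 39]
  = (39/29)    [QR: 29 ≡ 1 mod 4, sign kept]
  = (10/29)    [39 ≡ 10 mod 29]
  = -(5/29)    [29 ≡ 5 mod 8 ⇒ (2/29) = -1]
  = -(29/5)    [QR: 5 ≡ 1 mod 4, sign kept]
  = -(4/5)    [29 ≡ 4 mod 5]
  = -(1/5)    [5 ≡ 5 mod 8 ⇒ (2/5)^2 = +1]
  = -1    [(1/5) = 1]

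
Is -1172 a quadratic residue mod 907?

yes

Reduce the numerator: -1172 ≡ 642 (mod 907), so (-1172|907) = (642|907).
Factor out 2: 642 = 2·321. Since 907 ≡ 3 (mod 8), (2|907) = -1. Now have -(321|907).
321 ≡ 1 (mod 4), so quadratic reciprocity gives (321|907) = (907|321). Reduce: 907 ≡ 265 (mod 321). Now have -(265|321).
265 ≡ 1 (mod 4), so quadratic reciprocity gives (265|321) = (321|265). Reduce: 321 ≡ 56 (mod 265). Now have -(56|265).
Factor out 2: 56 = 2^3·7. Since 265 ≡ 1 (mod 8), (2|265) = +1, and (2|265)^3 = +1. Now have -(7|265).
265 ≡ 1 (mod 4), so quadratic reciprocity gives (7|265) = (265|7). Reduce: 265 ≡ 6 (mod 7). Now have -(6|7).
Factor out 2: 6 = 2·3. Since 7 ≡ 7 (mod 8), (2|7) = +1. Now have -(3|7).
Both 3 ≡ 3 and 7 ≡ 3 (mod 4), so reciprocity gives (3|7) = -(7|3). Reduce: 7 ≡ 1 (mod 3). Now have (1|3).
(1|3) = 1. Collecting the sign factors: 1.
(-1172|907) = 1, and 907 is prime, so -1172 is a quadratic residue mod 907.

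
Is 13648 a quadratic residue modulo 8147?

yes

(13648/8147)
  = (5501/8147)    [13648 ≡ 5501 mod 8147]
  = (8147/5501)    [QR: 5501 ≡ 1 mod 4, sign kept]
  = (2646/5501)    [8147 ≡ 2646 mod 5501]
  = -(1323/5501)    [5501 ≡ 5 mod 8 ⇒ (2/5501) = -1]
  = -(5501/1323)    [QR: 5501 ≡ 1 mod 4, sign kept]
  = -(209/1323)    [5501 ≡ 209 mod 1323]
  = -(1323/209)    [QR: 209 ≡ 1 mod 4, sign kept]
  = -(69/209)    [1323 ≡ 69 mod 209]
  = -(209/69)    [QR: 69 ≡ 1 mod 4, sign kept]
  = -(2/69)    [209 ≡ 2 mod 69]
  = (1/69)    [69 ≡ 5 mod 8 ⇒ (2/69) = -1]
  = 1    [(1/69) = 1]
The Legendre symbol is 1, so x^2 ≡ 13648 (mod 8147) has solution.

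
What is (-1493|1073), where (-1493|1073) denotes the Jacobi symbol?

1

Pull out -1: (-1493|1073) = (-1|1073)·(1493|1073). Since 1073 ≡ 1 (mod 4), (-1|1073) = +1. Now have (1493|1073).
Reduce the numerator: 1493 ≡ 420 (mod 1073), so (1493|1073) = (420|1073).
Factor out 2: 420 = 2^2·105. Since 1073 ≡ 1 (mod 8), (2|1073) = +1, and (2|1073)^2 = +1. Now have (105|1073).
105 ≡ 1 (mod 4), so quadratic reciprocity gives (105|1073) = (1073|105). Reduce: 1073 ≡ 23 (mod 105). Now have (23|105).
105 ≡ 1 (mod 4), so quadratic reciprocity gives (23|105) = (105|23). Reduce: 105 ≡ 13 (mod 23). Now have (13|23).
13 ≡ 1 (mod 4), so quadratic reciprocity gives (13|23) = (23|13). Reduce: 23 ≡ 10 (mod 13). Now have (10|13).
Factor out 2: 10 = 2·5. Since 13 ≡ 5 (mod 8), (2|13) = -1. Now have -(5|13).
5 ≡ 1 (mod 4), so quadratic reciprocity gives (5|13) = (13|5). Reduce: 13 ≡ 3 (mod 5). Now have -(3|5).
5 ≡ 1 (mod 4), so quadratic reciprocity gives (3|5) = (5|3). Reduce: 5 ≡ 2 (mod 3). Now have -(2|3).
Factor out 2: 2 = 2. Since 3 ≡ 3 (mod 8), (2|3) = -1. Now have (1|3).
(1|3) = 1. Collecting the sign factors: 1.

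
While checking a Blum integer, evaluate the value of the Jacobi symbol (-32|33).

(-32|33)
  = (32|33)    [33 ≡ 1 mod 4 ⇒ (-1|33) = +1]
  = (1|33)    [33 ≡ 1 mod 8 ⇒ (2|33)^5 = +1]
  = 1    [(1|33) = 1]

1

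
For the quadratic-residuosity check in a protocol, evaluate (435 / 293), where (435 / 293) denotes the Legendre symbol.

Reduce the numerator: 435 ≡ 142 (mod 293), so (435 / 293) = (142 / 293).
Factor out 2: 142 = 2·71. Since 293 ≡ 5 (mod 8), (2 / 293) = -1. Now have -(71 / 293).
293 ≡ 1 (mod 4), so quadratic reciprocity gives (71 / 293) = (293 / 71). Reduce: 293 ≡ 9 (mod 71). Now have -(9 / 71).
9 ≡ 1 (mod 4), so quadratic reciprocity gives (9 / 71) = (71 / 9). Reduce: 71 ≡ 8 (mod 9). Now have -(8 / 9).
Factor out 2: 8 = 2^3. Since 9 ≡ 1 (mod 8), (2 / 9) = +1, and (2 / 9)^3 = +1. Now have -(1 / 9).
(1 / 9) = 1. Collecting the sign factors: -1.

-1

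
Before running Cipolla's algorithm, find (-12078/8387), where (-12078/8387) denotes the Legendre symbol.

1

(-12078/8387)
  = -(12078/8387)    [8387 ≡ 3 mod 4 ⇒ (-1/8387) = -1]
  = -(3691/8387)    [12078 ≡ 3691 mod 8387]
  = (8387/3691)    [QR: both ≡ 3 mod 4, sign flips]
  = (1005/3691)    [8387 ≡ 1005 mod 3691]
  = (3691/1005)    [QR: 1005 ≡ 1 mod 4, sign kept]
  = (676/1005)    [3691 ≡ 676 mod 1005]
  = (169/1005)    [1005 ≡ 5 mod 8 ⇒ (2/1005)^2 = +1]
  = (1005/169)    [QR: 169 ≡ 1 mod 4, sign kept]
  = (160/169)    [1005 ≡ 160 mod 169]
  = (5/169)    [169 ≡ 1 mod 8 ⇒ (2/169)^5 = +1]
  = (169/5)    [QR: 5 ≡ 1 mod 4, sign kept]
  = (4/5)    [169 ≡ 4 mod 5]
  = (1/5)    [5 ≡ 5 mod 8 ⇒ (2/5)^2 = +1]
  = 1    [(1/5) = 1]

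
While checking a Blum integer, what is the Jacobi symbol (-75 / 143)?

(-75 / 143)
  = (68 / 143)    [-75 ≡ 68 mod 143]
  = (17 / 143)    [143 ≡ 7 mod 8 ⇒ (2 / 143)^2 = +1]
  = (143 / 17)    [QR: 17 ≡ 1 mod 4, sign kept]
  = (7 / 17)    [143 ≡ 7 mod 17]
  = (17 / 7)    [QR: 17 ≡ 1 mod 4, sign kept]
  = (3 / 7)    [17 ≡ 3 mod 7]
  = -(7 / 3)    [QR: both ≡ 3 mod 4, sign flips]
  = -(1 / 3)    [7 ≡ 1 mod 3]
  = -1    [(1 / 3) = 1]

-1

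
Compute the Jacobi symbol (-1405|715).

(-1405|715)
  = -(1405|715)    [715 ≡ 3 mod 4 ⇒ (-1|715) = -1]
  = -(690|715)    [1405 ≡ 690 mod 715]
  = (345|715)    [715 ≡ 3 mod 8 ⇒ (2|715) = -1]
  = (715|345)    [QR: 345 ≡ 1 mod 4, sign kept]
  = (25|345)    [715 ≡ 25 mod 345]
  = (345|25)    [QR: 25 ≡ 1 mod 4, sign kept]
  = (20|25)    [345 ≡ 20 mod 25]
  = (5|25)    [25 ≡ 1 mod 8 ⇒ (2|25)^2 = +1]
  = (25|5)    [QR: 5 ≡ 1 mod 4, sign kept]
  = (0|5)    [25 ≡ 0 mod 5]
  = 0    [numerator 0, gcd > 1]

0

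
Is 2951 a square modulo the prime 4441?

(2951/4441)
  = (4441/2951)    [QR: 4441 ≡ 1 mod 4, sign kept]
  = (1490/2951)    [4441 ≡ 1490 mod 2951]
  = (745/2951)    [2951 ≡ 7 mod 8 ⇒ (2/2951) = +1]
  = (2951/745)    [QR: 745 ≡ 1 mod 4, sign kept]
  = (716/745)    [2951 ≡ 716 mod 745]
  = (179/745)    [745 ≡ 1 mod 8 ⇒ (2/745)^2 = +1]
  = (745/179)    [QR: 745 ≡ 1 mod 4, sign kept]
  = (29/179)    [745 ≡ 29 mod 179]
  = (179/29)    [QR: 29 ≡ 1 mod 4, sign kept]
  = (5/29)    [179 ≡ 5 mod 29]
  = (29/5)    [QR: 5 ≡ 1 mod 4, sign kept]
  = (4/5)    [29 ≡ 4 mod 5]
  = (1/5)    [5 ≡ 5 mod 8 ⇒ (2/5)^2 = +1]
  = 1    [(1/5) = 1]
The Legendre symbol is 1, so x^2 ≡ 2951 (mod 4441) has solution.

yes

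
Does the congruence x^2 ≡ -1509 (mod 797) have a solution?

no

Reduce the numerator: -1509 ≡ 85 (mod 797), so (-1509/797) = (85/797).
85 ≡ 1 (mod 4), so quadratic reciprocity gives (85/797) = (797/85). Reduce: 797 ≡ 32 (mod 85). Now have (32/85).
Factor out 2: 32 = 2^5. Since 85 ≡ 5 (mod 8), (2/85) = -1, and (2/85)^5 = -1. Now have -(1/85).
(1/85) = 1. Collecting the sign factors: -1.
(-1509/797) = -1, and 797 is prime, so -1509 is not a quadratic residue mod 797.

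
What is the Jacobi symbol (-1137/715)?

(-1137/715)
  = (293/715)    [-1137 ≡ 293 mod 715]
  = (715/293)    [QR: 293 ≡ 1 mod 4, sign kept]
  = (129/293)    [715 ≡ 129 mod 293]
  = (293/129)    [QR: 129 ≡ 1 mod 4, sign kept]
  = (35/129)    [293 ≡ 35 mod 129]
  = (129/35)    [QR: 129 ≡ 1 mod 4, sign kept]
  = (24/35)    [129 ≡ 24 mod 35]
  = -(3/35)    [35 ≡ 3 mod 8 ⇒ (2/35)^3 = -1]
  = (35/3)    [QR: both ≡ 3 mod 4, sign flips]
  = (2/3)    [35 ≡ 2 mod 3]
  = -(1/3)    [3 ≡ 3 mod 8 ⇒ (2/3) = -1]
  = -1    [(1/3) = 1]

-1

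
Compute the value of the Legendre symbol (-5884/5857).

(-5884/5857)
  = (5884/5857)    [5857 ≡ 1 mod 4 ⇒ (-1/5857) = +1]
  = (27/5857)    [5884 ≡ 27 mod 5857]
  = (5857/27)    [QR: 5857 ≡ 1 mod 4, sign kept]
  = (25/27)    [5857 ≡ 25 mod 27]
  = (27/25)    [QR: 25 ≡ 1 mod 4, sign kept]
  = (2/25)    [27 ≡ 2 mod 25]
  = (1/25)    [25 ≡ 1 mod 8 ⇒ (2/25) = +1]
  = 1    [(1/25) = 1]

1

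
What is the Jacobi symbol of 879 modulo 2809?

1

(879/2809)
  = (2809/879)    [QR: 2809 ≡ 1 mod 4, sign kept]
  = (172/879)    [2809 ≡ 172 mod 879]
  = (43/879)    [879 ≡ 7 mod 8 ⇒ (2/879)^2 = +1]
  = -(879/43)    [QR: both ≡ 3 mod 4, sign flips]
  = -(19/43)    [879 ≡ 19 mod 43]
  = (43/19)    [QR: both ≡ 3 mod 4, sign flips]
  = (5/19)    [43 ≡ 5 mod 19]
  = (19/5)    [QR: 5 ≡ 1 mod 4, sign kept]
  = (4/5)    [19 ≡ 4 mod 5]
  = (1/5)    [5 ≡ 5 mod 8 ⇒ (2/5)^2 = +1]
  = 1    [(1/5) = 1]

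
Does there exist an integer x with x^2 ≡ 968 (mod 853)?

no

Reduce the numerator: 968 ≡ 115 (mod 853), so (968/853) = (115/853).
853 ≡ 1 (mod 4), so quadratic reciprocity gives (115/853) = (853/115). Reduce: 853 ≡ 48 (mod 115). Now have (48/115).
Factor out 2: 48 = 2^4·3. Since 115 ≡ 3 (mod 8), (2/115) = -1, and (2/115)^4 = +1. Now have (3/115).
Both 3 ≡ 3 and 115 ≡ 3 (mod 4), so reciprocity gives (3/115) = -(115/3). Reduce: 115 ≡ 1 (mod 3). Now have -(1/3).
(1/3) = 1. Collecting the sign factors: -1.
(968/853) = -1, and 853 is prime, so 968 is not a quadratic residue mod 853.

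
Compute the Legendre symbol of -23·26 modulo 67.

-1

By multiplicativity, (-23·26/67) = (-23/67)·(26/67).
First factor (-23/67):
(-23/67)
  = (44/67)    [-23 ≡ 44 mod 67]
  = (11/67)    [67 ≡ 3 mod 8 ⇒ (2/67)^2 = +1]
  = -(67/11)    [QR: both ≡ 3 mod 4, sign flips]
  = -(1/11)    [67 ≡ 1 mod 11]
  = -1    [(1/11) = 1]
Second factor (26/67):
(26/67)
  = -(13/67)    [67 ≡ 3 mod 8 ⇒ (2/67) = -1]
  = -(67/13)    [QR: 13 ≡ 1 mod 4, sign kept]
  = -(2/13)    [67 ≡ 2 mod 13]
  = (1/13)    [13 ≡ 5 mod 8 ⇒ (2/13) = -1]
  = 1    [(1/13) = 1]
Product: (-1)·(1) = -1.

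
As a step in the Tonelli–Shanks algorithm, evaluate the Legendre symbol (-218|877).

-1

Pull out -1: (-218|877) = (-1|877)·(218|877). Since 877 ≡ 1 (mod 4), (-1|877) = +1. Now have (218|877).
Factor out 2: 218 = 2·109. Since 877 ≡ 5 (mod 8), (2|877) = -1. Now have -(109|877).
109 ≡ 1 (mod 4), so quadratic reciprocity gives (109|877) = (877|109). Reduce: 877 ≡ 5 (mod 109). Now have -(5|109).
5 ≡ 1 (mod 4), so quadratic reciprocity gives (5|109) = (109|5). Reduce: 109 ≡ 4 (mod 5). Now have -(4|5).
Factor out 2: 4 = 2^2. Since 5 ≡ 5 (mod 8), (2|5) = -1, and (2|5)^2 = +1. Now have -(1|5).
(1|5) = 1. Collecting the sign factors: -1.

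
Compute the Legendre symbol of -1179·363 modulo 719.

1

By multiplicativity, (-1179·363 / 719) = (-1179 / 719)·(363 / 719).
First factor (-1179 / 719):
Reduce the numerator: -1179 ≡ 259 (mod 719), so (-1179 / 719) = (259 / 719).
Both 259 ≡ 3 and 719 ≡ 3 (mod 4), so reciprocity gives (259 / 719) = -(719 / 259). Reduce: 719 ≡ 201 (mod 259). Now have -(201 / 259).
201 ≡ 1 (mod 4), so quadratic reciprocity gives (201 / 259) = (259 / 201). Reduce: 259 ≡ 58 (mod 201). Now have -(58 / 201).
Factor out 2: 58 = 2·29. Since 201 ≡ 1 (mod 8), (2 / 201) = +1. Now have -(29 / 201).
29 ≡ 1 (mod 4), so quadratic reciprocity gives (29 / 201) = (201 / 29). Reduce: 201 ≡ 27 (mod 29). Now have -(27 / 29).
29 ≡ 1 (mod 4), so quadratic reciprocity gives (27 / 29) = (29 / 27). Reduce: 29 ≡ 2 (mod 27). Now have -(2 / 27).
Factor out 2: 2 = 2. Since 27 ≡ 3 (mod 8), (2 / 27) = -1. Now have (1 / 27).
(1 / 27) = 1. Collecting the sign factors: 1.
Second factor (363 / 719):
Both 363 ≡ 3 and 719 ≡ 3 (mod 4), so reciprocity gives (363 / 719) = -(719 / 363). Reduce: 719 ≡ 356 (mod 363). Now have -(356 / 363).
Factor out 2: 356 = 2^2·89. Since 363 ≡ 3 (mod 8), (2 / 363) = -1, and (2 / 363)^2 = +1. Now have -(89 / 363).
89 ≡ 1 (mod 4), so quadratic reciprocity gives (89 / 363) = (363 / 89). Reduce: 363 ≡ 7 (mod 89). Now have -(7 / 89).
89 ≡ 1 (mod 4), so quadratic reciprocity gives (7 / 89) = (89 / 7). Reduce: 89 ≡ 5 (mod 7). Now have -(5 / 7).
5 ≡ 1 (mod 4), so quadratic reciprocity gives (5 / 7) = (7 / 5). Reduce: 7 ≡ 2 (mod 5). Now have -(2 / 5).
Factor out 2: 2 = 2. Since 5 ≡ 5 (mod 8), (2 / 5) = -1. Now have (1 / 5).
(1 / 5) = 1. Collecting the sign factors: 1.
Product: (1)·(1) = 1.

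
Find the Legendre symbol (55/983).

(55/983)
  = -(983/55)    [QR: both ≡ 3 mod 4, sign flips]
  = -(48/55)    [983 ≡ 48 mod 55]
  = -(3/55)    [55 ≡ 7 mod 8 ⇒ (2/55)^4 = +1]
  = (55/3)    [QR: both ≡ 3 mod 4, sign flips]
  = (1/3)    [55 ≡ 1 mod 3]
  = 1    [(1/3) = 1]

1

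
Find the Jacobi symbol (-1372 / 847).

Reduce the numerator: -1372 ≡ 322 (mod 847), so (-1372 / 847) = (322 / 847).
Factor out 2: 322 = 2·161. Since 847 ≡ 7 (mod 8), (2 / 847) = +1. Now have (161 / 847).
161 ≡ 1 (mod 4), so quadratic reciprocity gives (161 / 847) = (847 / 161). Reduce: 847 ≡ 42 (mod 161). Now have (42 / 161).
Factor out 2: 42 = 2·21. Since 161 ≡ 1 (mod 8), (2 / 161) = +1. Now have (21 / 161).
21 ≡ 1 (mod 4), so quadratic reciprocity gives (21 / 161) = (161 / 21). Reduce: 161 ≡ 14 (mod 21). Now have (14 / 21).
Factor out 2: 14 = 2·7. Since 21 ≡ 5 (mod 8), (2 / 21) = -1. Now have -(7 / 21).
21 ≡ 1 (mod 4), so quadratic reciprocity gives (7 / 21) = (21 / 7). Reduce: 21 ≡ 0 (mod 7). Now have -(0 / 7).
The numerator is now 0 with denominator 7 > 1: the symbol is 0.

0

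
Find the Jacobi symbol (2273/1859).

-1

(2273/1859)
  = (414/1859)    [2273 ≡ 414 mod 1859]
  = -(207/1859)    [1859 ≡ 3 mod 8 ⇒ (2/1859) = -1]
  = (1859/207)    [QR: both ≡ 3 mod 4, sign flips]
  = (203/207)    [1859 ≡ 203 mod 207]
  = -(207/203)    [QR: both ≡ 3 mod 4, sign flips]
  = -(4/203)    [207 ≡ 4 mod 203]
  = -(1/203)    [203 ≡ 3 mod 8 ⇒ (2/203)^2 = +1]
  = -1    [(1/203) = 1]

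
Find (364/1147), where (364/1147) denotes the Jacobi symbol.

Factor out 2: 364 = 2^2·91. Since 1147 ≡ 3 (mod 8), (2/1147) = -1, and (2/1147)^2 = +1. Now have (91/1147).
Both 91 ≡ 3 and 1147 ≡ 3 (mod 4), so reciprocity gives (91/1147) = -(1147/91). Reduce: 1147 ≡ 55 (mod 91). Now have -(55/91).
Both 55 ≡ 3 and 91 ≡ 3 (mod 4), so reciprocity gives (55/91) = -(91/55). Reduce: 91 ≡ 36 (mod 55). Now have (36/55).
Factor out 2: 36 = 2^2·9. Since 55 ≡ 7 (mod 8), (2/55) = +1, and (2/55)^2 = +1. Now have (9/55).
9 ≡ 1 (mod 4), so quadratic reciprocity gives (9/55) = (55/9). Reduce: 55 ≡ 1 (mod 9). Now have (1/9).
(1/9) = 1. Collecting the sign factors: 1.

1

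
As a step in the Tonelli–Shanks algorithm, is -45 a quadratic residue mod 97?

Reduce the numerator: -45 ≡ 52 (mod 97), so (-45|97) = (52|97).
Factor out 2: 52 = 2^2·13. Since 97 ≡ 1 (mod 8), (2|97) = +1, and (2|97)^2 = +1. Now have (13|97).
13 ≡ 1 (mod 4), so quadratic reciprocity gives (13|97) = (97|13). Reduce: 97 ≡ 6 (mod 13). Now have (6|13).
Factor out 2: 6 = 2·3. Since 13 ≡ 5 (mod 8), (2|13) = -1. Now have -(3|13).
13 ≡ 1 (mod 4), so quadratic reciprocity gives (3|13) = (13|3). Reduce: 13 ≡ 1 (mod 3). Now have -(1|3).
(1|3) = 1. Collecting the sign factors: -1.
(-45|97) = -1, and 97 is prime, so -45 is not a quadratic residue mod 97.

no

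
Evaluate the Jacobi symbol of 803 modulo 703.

1

(803|703)
  = (100|703)    [803 ≡ 100 mod 703]
  = (25|703)    [703 ≡ 7 mod 8 ⇒ (2|703)^2 = +1]
  = (703|25)    [QR: 25 ≡ 1 mod 4, sign kept]
  = (3|25)    [703 ≡ 3 mod 25]
  = (25|3)    [QR: 25 ≡ 1 mod 4, sign kept]
  = (1|3)    [25 ≡ 1 mod 3]
  = 1    [(1|3) = 1]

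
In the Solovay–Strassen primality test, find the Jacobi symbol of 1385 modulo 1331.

Reduce the numerator: 1385 ≡ 54 (mod 1331), so (1385/1331) = (54/1331).
Factor out 2: 54 = 2·27. Since 1331 ≡ 3 (mod 8), (2/1331) = -1. Now have -(27/1331).
Both 27 ≡ 3 and 1331 ≡ 3 (mod 4), so reciprocity gives (27/1331) = -(1331/27). Reduce: 1331 ≡ 8 (mod 27). Now have (8/27).
Factor out 2: 8 = 2^3. Since 27 ≡ 3 (mod 8), (2/27) = -1, and (2/27)^3 = -1. Now have -(1/27).
(1/27) = 1. Collecting the sign factors: -1.

-1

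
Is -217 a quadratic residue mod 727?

yes

Pull out -1: (-217|727) = (-1|727)·(217|727). Since 727 ≡ 3 (mod 4), (-1|727) = -1. Now have -(217|727).
217 ≡ 1 (mod 4), so quadratic reciprocity gives (217|727) = (727|217). Reduce: 727 ≡ 76 (mod 217). Now have -(76|217).
Factor out 2: 76 = 2^2·19. Since 217 ≡ 1 (mod 8), (2|217) = +1, and (2|217)^2 = +1. Now have -(19|217).
217 ≡ 1 (mod 4), so quadratic reciprocity gives (19|217) = (217|19). Reduce: 217 ≡ 8 (mod 19). Now have -(8|19).
Factor out 2: 8 = 2^3. Since 19 ≡ 3 (mod 8), (2|19) = -1, and (2|19)^3 = -1. Now have (1|19).
(1|19) = 1. Collecting the sign factors: 1.
(-217|727) = 1, and 727 is prime, so -217 is a quadratic residue mod 727.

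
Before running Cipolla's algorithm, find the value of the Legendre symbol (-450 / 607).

(-450 / 607)
  = -(450 / 607)    [607 ≡ 3 mod 4 ⇒ (-1 / 607) = -1]
  = -(225 / 607)    [607 ≡ 7 mod 8 ⇒ (2 / 607) = +1]
  = -(607 / 225)    [QR: 225 ≡ 1 mod 4, sign kept]
  = -(157 / 225)    [607 ≡ 157 mod 225]
  = -(225 / 157)    [QR: 157 ≡ 1 mod 4, sign kept]
  = -(68 / 157)    [225 ≡ 68 mod 157]
  = -(17 / 157)    [157 ≡ 5 mod 8 ⇒ (2 / 157)^2 = +1]
  = -(157 / 17)    [QR: 17 ≡ 1 mod 4, sign kept]
  = -(4 / 17)    [157 ≡ 4 mod 17]
  = -(1 / 17)    [17 ≡ 1 mod 8 ⇒ (2 / 17)^2 = +1]
  = -1    [(1 / 17) = 1]

-1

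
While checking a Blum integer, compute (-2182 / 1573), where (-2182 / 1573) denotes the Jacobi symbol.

-1

(-2182 / 1573)
  = (2182 / 1573)    [1573 ≡ 1 mod 4 ⇒ (-1 / 1573) = +1]
  = (609 / 1573)    [2182 ≡ 609 mod 1573]
  = (1573 / 609)    [QR: 609 ≡ 1 mod 4, sign kept]
  = (355 / 609)    [1573 ≡ 355 mod 609]
  = (609 / 355)    [QR: 609 ≡ 1 mod 4, sign kept]
  = (254 / 355)    [609 ≡ 254 mod 355]
  = -(127 / 355)    [355 ≡ 3 mod 8 ⇒ (2 / 355) = -1]
  = (355 / 127)    [QR: both ≡ 3 mod 4, sign flips]
  = (101 / 127)    [355 ≡ 101 mod 127]
  = (127 / 101)    [QR: 101 ≡ 1 mod 4, sign kept]
  = (26 / 101)    [127 ≡ 26 mod 101]
  = -(13 / 101)    [101 ≡ 5 mod 8 ⇒ (2 / 101) = -1]
  = -(101 / 13)    [QR: 13 ≡ 1 mod 4, sign kept]
  = -(10 / 13)    [101 ≡ 10 mod 13]
  = (5 / 13)    [13 ≡ 5 mod 8 ⇒ (2 / 13) = -1]
  = (13 / 5)    [QR: 5 ≡ 1 mod 4, sign kept]
  = (3 / 5)    [13 ≡ 3 mod 5]
  = (5 / 3)    [QR: 5 ≡ 1 mod 4, sign kept]
  = (2 / 3)    [5 ≡ 2 mod 3]
  = -(1 / 3)    [3 ≡ 3 mod 8 ⇒ (2 / 3) = -1]
  = -1    [(1 / 3) = 1]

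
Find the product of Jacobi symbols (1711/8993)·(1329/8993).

By multiplicativity, (1711·1329/8993) = (1711/8993)·(1329/8993).
First factor (1711/8993):
8993 ≡ 1 (mod 4), so quadratic reciprocity gives (1711/8993) = (8993/1711). Reduce: 8993 ≡ 438 (mod 1711). Now have (438/1711).
Factor out 2: 438 = 2·219. Since 1711 ≡ 7 (mod 8), (2/1711) = +1. Now have (219/1711).
Both 219 ≡ 3 and 1711 ≡ 3 (mod 4), so reciprocity gives (219/1711) = -(1711/219). Reduce: 1711 ≡ 178 (mod 219). Now have -(178/219).
Factor out 2: 178 = 2·89. Since 219 ≡ 3 (mod 8), (2/219) = -1. Now have (89/219).
89 ≡ 1 (mod 4), so quadratic reciprocity gives (89/219) = (219/89). Reduce: 219 ≡ 41 (mod 89). Now have (41/89).
41 ≡ 1 (mod 4), so quadratic reciprocity gives (41/89) = (89/41). Reduce: 89 ≡ 7 (mod 41). Now have (7/41).
41 ≡ 1 (mod 4), so quadratic reciprocity gives (7/41) = (41/7). Reduce: 41 ≡ 6 (mod 7). Now have (6/7).
Factor out 2: 6 = 2·3. Since 7 ≡ 7 (mod 8), (2/7) = +1. Now have (3/7).
Both 3 ≡ 3 and 7 ≡ 3 (mod 4), so reciprocity gives (3/7) = -(7/3). Reduce: 7 ≡ 1 (mod 3). Now have -(1/3).
(1/3) = 1. Collecting the sign factors: -1.
Second factor (1329/8993):
1329 ≡ 1 (mod 4), so quadratic reciprocity gives (1329/8993) = (8993/1329). Reduce: 8993 ≡ 1019 (mod 1329). Now have (1019/1329).
1329 ≡ 1 (mod 4), so quadratic reciprocity gives (1019/1329) = (1329/1019). Reduce: 1329 ≡ 310 (mod 1019). Now have (310/1019).
Factor out 2: 310 = 2·155. Since 1019 ≡ 3 (mod 8), (2/1019) = -1. Now have -(155/1019).
Both 155 ≡ 3 and 1019 ≡ 3 (mod 4), so reciprocity gives (155/1019) = -(1019/155). Reduce: 1019 ≡ 89 (mod 155). Now have (89/155).
89 ≡ 1 (mod 4), so quadratic reciprocity gives (89/155) = (155/89). Reduce: 155 ≡ 66 (mod 89). Now have (66/89).
Factor out 2: 66 = 2·33. Since 89 ≡ 1 (mod 8), (2/89) = +1. Now have (33/89).
33 ≡ 1 (mod 4), so quadratic reciprocity gives (33/89) = (89/33). Reduce: 89 ≡ 23 (mod 33). Now have (23/33).
33 ≡ 1 (mod 4), so quadratic reciprocity gives (23/33) = (33/23). Reduce: 33 ≡ 10 (mod 23). Now have (10/23).
Factor out 2: 10 = 2·5. Since 23 ≡ 7 (mod 8), (2/23) = +1. Now have (5/23).
5 ≡ 1 (mod 4), so quadratic reciprocity gives (5/23) = (23/5). Reduce: 23 ≡ 3 (mod 5). Now have (3/5).
5 ≡ 1 (mod 4), so quadratic reciprocity gives (3/5) = (5/3). Reduce: 5 ≡ 2 (mod 3). Now have (2/3).
Factor out 2: 2 = 2. Since 3 ≡ 3 (mod 8), (2/3) = -1. Now have -(1/3).
(1/3) = 1. Collecting the sign factors: -1.
Product: (-1)·(-1) = 1.

1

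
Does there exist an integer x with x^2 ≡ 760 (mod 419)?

yes

(760/419)
  = (341/419)    [760 ≡ 341 mod 419]
  = (419/341)    [QR: 341 ≡ 1 mod 4, sign kept]
  = (78/341)    [419 ≡ 78 mod 341]
  = -(39/341)    [341 ≡ 5 mod 8 ⇒ (2/341) = -1]
  = -(341/39)    [QR: 341 ≡ 1 mod 4, sign kept]
  = -(29/39)    [341 ≡ 29 mod 39]
  = -(39/29)    [QR: 29 ≡ 1 mod 4, sign kept]
  = -(10/29)    [39 ≡ 10 mod 29]
  = (5/29)    [29 ≡ 5 mod 8 ⇒ (2/29) = -1]
  = (29/5)    [QR: 5 ≡ 1 mod 4, sign kept]
  = (4/5)    [29 ≡ 4 mod 5]
  = (1/5)    [5 ≡ 5 mod 8 ⇒ (2/5)^2 = +1]
  = 1    [(1/5) = 1]
The Legendre symbol is 1, so x^2 ≡ 760 (mod 419) has solution.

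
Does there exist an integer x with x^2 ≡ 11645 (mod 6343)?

yes

Reduce the numerator: 11645 ≡ 5302 (mod 6343), so (11645/6343) = (5302/6343).
Factor out 2: 5302 = 2·2651. Since 6343 ≡ 7 (mod 8), (2/6343) = +1. Now have (2651/6343).
Both 2651 ≡ 3 and 6343 ≡ 3 (mod 4), so reciprocity gives (2651/6343) = -(6343/2651). Reduce: 6343 ≡ 1041 (mod 2651). Now have -(1041/2651).
1041 ≡ 1 (mod 4), so quadratic reciprocity gives (1041/2651) = (2651/1041). Reduce: 2651 ≡ 569 (mod 1041). Now have -(569/1041).
569 ≡ 1 (mod 4), so quadratic reciprocity gives (569/1041) = (1041/569). Reduce: 1041 ≡ 472 (mod 569). Now have -(472/569).
Factor out 2: 472 = 2^3·59. Since 569 ≡ 1 (mod 8), (2/569) = +1, and (2/569)^3 = +1. Now have -(59/569).
569 ≡ 1 (mod 4), so quadratic reciprocity gives (59/569) = (569/59). Reduce: 569 ≡ 38 (mod 59). Now have -(38/59).
Factor out 2: 38 = 2·19. Since 59 ≡ 3 (mod 8), (2/59) = -1. Now have (19/59).
Both 19 ≡ 3 and 59 ≡ 3 (mod 4), so reciprocity gives (19/59) = -(59/19). Reduce: 59 ≡ 2 (mod 19). Now have -(2/19).
Factor out 2: 2 = 2. Since 19 ≡ 3 (mod 8), (2/19) = -1. Now have (1/19).
(1/19) = 1. Collecting the sign factors: 1.
The Legendre symbol is 1, so x^2 ≡ 11645 (mod 6343) has solution.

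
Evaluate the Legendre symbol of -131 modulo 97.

Pull out -1: (-131|97) = (-1|97)·(131|97). Since 97 ≡ 1 (mod 4), (-1|97) = +1. Now have (131|97).
Reduce the numerator: 131 ≡ 34 (mod 97), so (131|97) = (34|97).
Factor out 2: 34 = 2·17. Since 97 ≡ 1 (mod 8), (2|97) = +1. Now have (17|97).
17 ≡ 1 (mod 4), so quadratic reciprocity gives (17|97) = (97|17). Reduce: 97 ≡ 12 (mod 17). Now have (12|17).
Factor out 2: 12 = 2^2·3. Since 17 ≡ 1 (mod 8), (2|17) = +1, and (2|17)^2 = +1. Now have (3|17).
17 ≡ 1 (mod 4), so quadratic reciprocity gives (3|17) = (17|3). Reduce: 17 ≡ 2 (mod 3). Now have (2|3).
Factor out 2: 2 = 2. Since 3 ≡ 3 (mod 8), (2|3) = -1. Now have -(1|3).
(1|3) = 1. Collecting the sign factors: -1.

-1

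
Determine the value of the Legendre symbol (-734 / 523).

(-734 / 523)
  = -(734 / 523)    [523 ≡ 3 mod 4 ⇒ (-1 / 523) = -1]
  = -(211 / 523)    [734 ≡ 211 mod 523]
  = (523 / 211)    [QR: both ≡ 3 mod 4, sign flips]
  = (101 / 211)    [523 ≡ 101 mod 211]
  = (211 / 101)    [QR: 101 ≡ 1 mod 4, sign kept]
  = (9 / 101)    [211 ≡ 9 mod 101]
  = (101 / 9)    [QR: 9 ≡ 1 mod 4, sign kept]
  = (2 / 9)    [101 ≡ 2 mod 9]
  = (1 / 9)    [9 ≡ 1 mod 8 ⇒ (2 / 9) = +1]
  = 1    [(1 / 9) = 1]

1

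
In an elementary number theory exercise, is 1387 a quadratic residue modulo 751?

no

Reduce the numerator: 1387 ≡ 636 (mod 751), so (1387/751) = (636/751).
Factor out 2: 636 = 2^2·159. Since 751 ≡ 7 (mod 8), (2/751) = +1, and (2/751)^2 = +1. Now have (159/751).
Both 159 ≡ 3 and 751 ≡ 3 (mod 4), so reciprocity gives (159/751) = -(751/159). Reduce: 751 ≡ 115 (mod 159). Now have -(115/159).
Both 115 ≡ 3 and 159 ≡ 3 (mod 4), so reciprocity gives (115/159) = -(159/115). Reduce: 159 ≡ 44 (mod 115). Now have (44/115).
Factor out 2: 44 = 2^2·11. Since 115 ≡ 3 (mod 8), (2/115) = -1, and (2/115)^2 = +1. Now have (11/115).
Both 11 ≡ 3 and 115 ≡ 3 (mod 4), so reciprocity gives (11/115) = -(115/11). Reduce: 115 ≡ 5 (mod 11). Now have -(5/11).
5 ≡ 1 (mod 4), so quadratic reciprocity gives (5/11) = (11/5). Reduce: 11 ≡ 1 (mod 5). Now have -(1/5).
(1/5) = 1. Collecting the sign factors: -1.
The Legendre symbol is -1, so x^2 ≡ 1387 (mod 751) has no solution.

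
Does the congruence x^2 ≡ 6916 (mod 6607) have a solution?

(6916/6607)
  = (309/6607)    [6916 ≡ 309 mod 6607]
  = (6607/309)    [QR: 309 ≡ 1 mod 4, sign kept]
  = (118/309)    [6607 ≡ 118 mod 309]
  = -(59/309)    [309 ≡ 5 mod 8 ⇒ (2/309) = -1]
  = -(309/59)    [QR: 309 ≡ 1 mod 4, sign kept]
  = -(14/59)    [309 ≡ 14 mod 59]
  = (7/59)    [59 ≡ 3 mod 8 ⇒ (2/59) = -1]
  = -(59/7)    [QR: both ≡ 3 mod 4, sign flips]
  = -(3/7)    [59 ≡ 3 mod 7]
  = (7/3)    [QR: both ≡ 3 mod 4, sign flips]
  = (1/3)    [7 ≡ 1 mod 3]
  = 1    [(1/3) = 1]
(6916/6607) = 1, and 6607 is prime, so 6916 is a quadratic residue mod 6607.

yes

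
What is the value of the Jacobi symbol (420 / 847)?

Factor out 2: 420 = 2^2·105. Since 847 ≡ 7 (mod 8), (2 / 847) = +1, and (2 / 847)^2 = +1. Now have (105 / 847).
105 ≡ 1 (mod 4), so quadratic reciprocity gives (105 / 847) = (847 / 105). Reduce: 847 ≡ 7 (mod 105). Now have (7 / 105).
105 ≡ 1 (mod 4), so quadratic reciprocity gives (7 / 105) = (105 / 7). Reduce: 105 ≡ 0 (mod 7). Now have (0 / 7).
The numerator is now 0 with denominator 7 > 1: the symbol is 0.

0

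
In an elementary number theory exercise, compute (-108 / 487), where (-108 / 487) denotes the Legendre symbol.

(-108 / 487)
  = (379 / 487)    [-108 ≡ 379 mod 487]
  = -(487 / 379)    [QR: both ≡ 3 mod 4, sign flips]
  = -(108 / 379)    [487 ≡ 108 mod 379]
  = -(27 / 379)    [379 ≡ 3 mod 8 ⇒ (2 / 379)^2 = +1]
  = (379 / 27)    [QR: both ≡ 3 mod 4, sign flips]
  = (1 / 27)    [379 ≡ 1 mod 27]
  = 1    [(1 / 27) = 1]

1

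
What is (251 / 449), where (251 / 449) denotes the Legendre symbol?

1

449 ≡ 1 (mod 4), so quadratic reciprocity gives (251 / 449) = (449 / 251). Reduce: 449 ≡ 198 (mod 251). Now have (198 / 251).
Factor out 2: 198 = 2·99. Since 251 ≡ 3 (mod 8), (2 / 251) = -1. Now have -(99 / 251).
Both 99 ≡ 3 and 251 ≡ 3 (mod 4), so reciprocity gives (99 / 251) = -(251 / 99). Reduce: 251 ≡ 53 (mod 99). Now have (53 / 99).
53 ≡ 1 (mod 4), so quadratic reciprocity gives (53 / 99) = (99 / 53). Reduce: 99 ≡ 46 (mod 53). Now have (46 / 53).
Factor out 2: 46 = 2·23. Since 53 ≡ 5 (mod 8), (2 / 53) = -1. Now have -(23 / 53).
53 ≡ 1 (mod 4), so quadratic reciprocity gives (23 / 53) = (53 / 23). Reduce: 53 ≡ 7 (mod 23). Now have -(7 / 23).
Both 7 ≡ 3 and 23 ≡ 3 (mod 4), so reciprocity gives (7 / 23) = -(23 / 7). Reduce: 23 ≡ 2 (mod 7). Now have (2 / 7).
Factor out 2: 2 = 2. Since 7 ≡ 7 (mod 8), (2 / 7) = +1. Now have (1 / 7).
(1 / 7) = 1. Collecting the sign factors: 1.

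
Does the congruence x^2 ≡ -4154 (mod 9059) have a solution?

Reduce the numerator: -4154 ≡ 4905 (mod 9059), so (-4154/9059) = (4905/9059).
4905 ≡ 1 (mod 4), so quadratic reciprocity gives (4905/9059) = (9059/4905). Reduce: 9059 ≡ 4154 (mod 4905). Now have (4154/4905).
Factor out 2: 4154 = 2·2077. Since 4905 ≡ 1 (mod 8), (2/4905) = +1. Now have (2077/4905).
2077 ≡ 1 (mod 4), so quadratic reciprocity gives (2077/4905) = (4905/2077). Reduce: 4905 ≡ 751 (mod 2077). Now have (751/2077).
2077 ≡ 1 (mod 4), so quadratic reciprocity gives (751/2077) = (2077/751). Reduce: 2077 ≡ 575 (mod 751). Now have (575/751).
Both 575 ≡ 3 and 751 ≡ 3 (mod 4), so reciprocity gives (575/751) = -(751/575). Reduce: 751 ≡ 176 (mod 575). Now have -(176/575).
Factor out 2: 176 = 2^4·11. Since 575 ≡ 7 (mod 8), (2/575) = +1, and (2/575)^4 = +1. Now have -(11/575).
Both 11 ≡ 3 and 575 ≡ 3 (mod 4), so reciprocity gives (11/575) = -(575/11). Reduce: 575 ≡ 3 (mod 11). Now have (3/11).
Both 3 ≡ 3 and 11 ≡ 3 (mod 4), so reciprocity gives (3/11) = -(11/3). Reduce: 11 ≡ 2 (mod 3). Now have -(2/3).
Factor out 2: 2 = 2. Since 3 ≡ 3 (mod 8), (2/3) = -1. Now have (1/3).
(1/3) = 1. Collecting the sign factors: 1.
The Legendre symbol is 1, so x^2 ≡ -4154 (mod 9059) has solution.

yes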